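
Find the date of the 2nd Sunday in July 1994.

July 1994 begins on a Friday, so the first Sunday is July 3 (2 days later).
The 2nd Sunday is 1 weeks later: 3 + 7 = 10.

1994-07-10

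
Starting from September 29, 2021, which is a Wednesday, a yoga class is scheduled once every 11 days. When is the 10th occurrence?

January 6, 2022

The 10th occurrence is 9 intervals after the first: 9 × 11 = 99 days after September 29, 2021.
September has 30 days — 1 day to the end of September leaves 98.
October has 31 days (67 left).
November has 30 days (37 left).
December has 31 days (6 left).
6 days into January → January 6, 2022.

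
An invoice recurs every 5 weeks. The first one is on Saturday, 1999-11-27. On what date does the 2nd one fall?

The 2nd occurrence is 1 interval after the first: 1 × 35 = 35 days after 1999-11-27.
November has 30 days — 3 days to the end of November leaves 32.
December has 31 days (1 left).
1 day into January → 2000-01-01.

2000-01-01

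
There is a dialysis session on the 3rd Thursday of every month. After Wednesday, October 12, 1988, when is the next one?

October 1988 starts on a Saturday; its first Thursday is the 6th, so the 3rd Thursday is the 20th — October 20, 1988.
October 20, 1988 is after October 12, 1988, so that is the next one.

October 20, 1988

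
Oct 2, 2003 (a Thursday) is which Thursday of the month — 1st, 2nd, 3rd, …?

Day 2 falls in week ⌈2/7⌉ of the month.
Days 1–7 hold the 1st Thursday, 8–14 the 2nd, 15–21 the 3rd, 22–28 the 4th, 29–31 the 5th.
2 is in the range for the 1st.

1st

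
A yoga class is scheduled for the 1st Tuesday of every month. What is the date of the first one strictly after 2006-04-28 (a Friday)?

April 2006 starts on a Saturday, so its 1st Tuesday is 2006-04-04 (3 days in).
That is not after 2006-04-28, so look at May 2006.
May 2006 starts on a Monday, so its 1st Tuesday is 2006-05-02 (1 day in).

2006-05-02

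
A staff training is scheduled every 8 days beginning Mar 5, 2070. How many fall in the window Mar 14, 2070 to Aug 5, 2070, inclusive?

Occurrences land 8·i days after Mar 5, 2070 for i = 0, 1, 2, …
Mar 14, 2070 is 9 days after the start; 9 ÷ 8 = 1 remainder 1; since the remainder is 1, round up to i = 2. First occurrence in the window: #3 on Mar 21, 2070 (2×8 = 16 days in).
Aug 5, 2070 is 153 days after the start; 153 ÷ 8 = 19 remainder 1. Last occurrence in the window: #20 on Aug 4, 2070.
Occurrences #3 through #20: 18 in total.

18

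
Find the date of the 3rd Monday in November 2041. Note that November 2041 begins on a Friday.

November 2041 begins on a Friday, so the first Monday is November 4 (3 days later).
The 3rd Monday is 2 weeks later: 4 + 14 = 18.

November 18, 2041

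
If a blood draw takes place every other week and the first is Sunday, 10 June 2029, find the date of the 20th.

3 March 2030

The 20th occurrence is 19 intervals after the first: 19 × 14 = 266 days after 10 June 2029.
June has 30 days — 20 days to the end of June leaves 246.
July has 31 days (215 left).
August has 31 days (184 left).
September has 30 days (154 left).
October has 31 days (123 left).
November has 30 days (93 left).
December has 31 days (62 left).
January has 31 days (31 left).
February has 28 days (3 left).
3 days into March → 3 March 2030.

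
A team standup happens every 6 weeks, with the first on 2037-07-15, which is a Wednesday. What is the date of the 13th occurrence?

2038-12-01

The 13th occurrence is 12 intervals after the first: 12 × 42 = 504 days after 2037-07-15.
July has 31 days — 16 days to the end of July leaves 488.
From end of July to end of 2037 is 153 days (335 left).
January has 31 days (304 left).
February has 28 days (276 left).
March has 31 days (245 left).
April has 30 days (215 left).
May has 31 days (184 left).
June has 30 days (154 left).
July has 31 days (123 left).
August has 31 days (92 left).
September has 30 days (62 left).
October has 31 days (31 left).
November has 30 days (1 left).
1 day into December → 2038-12-01.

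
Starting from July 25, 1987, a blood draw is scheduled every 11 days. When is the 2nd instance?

August 5, 1987

The 2nd occurrence is 1 interval after the first: 1 × 11 = 11 days after July 25, 1987.
July has 31 days — 6 days to the end of July leaves 5.
5 days into August → August 5, 1987.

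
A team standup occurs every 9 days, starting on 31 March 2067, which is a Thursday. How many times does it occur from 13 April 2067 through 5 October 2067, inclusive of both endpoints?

Occurrences land 9·i days after 31 March 2067 for i = 0, 1, 2, …
13 April 2067 is 13 days after the start; 13 ÷ 9 = 1 remainder 4; since the remainder is 4, round up to i = 2. First occurrence in the window: #3 on 18 April 2067 (2×9 = 18 days in).
5 October 2067 is 188 days after the start; 188 ÷ 9 = 20 remainder 8. Last occurrence in the window: #21 on 27 September 2067.
Occurrences #3 through #21: 19 in total.

19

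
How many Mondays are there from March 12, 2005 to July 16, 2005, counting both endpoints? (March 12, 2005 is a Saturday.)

18

March 12, 2005 is a Saturday; the first Monday on or after it is March 14, 2005 (2 days later).
From March 14, 2005 to July 16, 2005: 17 + 30 + 31 + 30 + 16 = 124 days (rest of March, April, May, June, July).
124 ÷ 7 = 17 full weeks with remainder 5, so 17 more Mondays after the first → 18.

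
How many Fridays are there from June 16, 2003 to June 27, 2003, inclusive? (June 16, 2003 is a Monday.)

June 16, 2003 is a Monday; the first Friday on or after it is June 20, 2003 (4 days later).
From June 20, 2003 to June 27, 2003 is 27 − 20 = 7 days.
7 ÷ 7 = 1 full weeks with remainder 0, so 1 more Fridays after the first → 2.

2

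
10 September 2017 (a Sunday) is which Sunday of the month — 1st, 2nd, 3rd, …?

Day 10 falls in week ⌈10/7⌉ of the month.
Days 1–7 hold the 1st Sunday, 8–14 the 2nd, 15–21 the 3rd, 22–28 the 4th, 29–31 the 5th.
10 is in the range for the 2nd.

2nd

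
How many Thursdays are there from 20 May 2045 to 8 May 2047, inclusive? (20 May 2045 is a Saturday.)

102

20 May 2045 is a Saturday; the first Thursday on or after it is 25 May 2045 (5 days later).
From 25 May 2045 to 8 May 2047: 220 + 365 + 128 = 713 days (rest of 2045, 2046, to 8 May 2047 in 2047).
713 ÷ 7 = 101 full weeks with remainder 6, so 101 more Thursdays after the first → 102.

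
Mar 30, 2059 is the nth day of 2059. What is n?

Days in months before Mar: 31 + 28 = 59.
Plus 30 days into Mar → day 89.

89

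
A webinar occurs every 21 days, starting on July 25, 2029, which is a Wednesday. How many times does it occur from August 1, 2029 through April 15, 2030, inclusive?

Occurrences land 21·i days after July 25, 2029 for i = 0, 1, 2, …
August 1, 2029 is 7 days after the start; 7 ÷ 21 = 0 remainder 7; since the remainder is 7, round up to i = 1. First occurrence in the window: #2 on August 15, 2029 (1×21 = 21 days in).
April 15, 2030 is 264 days after the start; 264 ÷ 21 = 12 remainder 12. Last occurrence in the window: #13 on April 3, 2030.
Occurrences #2 through #13: 12 in total.

12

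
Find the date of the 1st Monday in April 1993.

April 1993 begins on a Thursday, so the first Monday is April 5 (4 days later).

April 5, 1993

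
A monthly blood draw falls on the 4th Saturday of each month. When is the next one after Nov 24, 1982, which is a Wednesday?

Nov 27, 1982

Nov 1982 starts on a Monday; its first Saturday is the 6th, so the 4th Saturday is the 27th — Nov 27, 1982.
Nov 27, 1982 is after Nov 24, 1982, so that is the next one.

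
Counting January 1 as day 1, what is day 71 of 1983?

12 March 1983

January has 31 days (71 − 31 = 40 remain).
February has 28 days (40 − 28 = 12 remain).
12 into March → March 12.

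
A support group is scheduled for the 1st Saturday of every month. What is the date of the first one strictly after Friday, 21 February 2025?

1 March 2025

February 2025 starts on a Saturday, so its 1st Saturday is 1 February 2025.
That is not after 21 February 2025, so look at March 2025.
March 2025 starts on a Saturday, so its 1st Saturday is 1 March 2025.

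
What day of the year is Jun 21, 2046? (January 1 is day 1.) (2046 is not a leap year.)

172

Days in months before Jun: 31 + 28 + 31 + 30 + 31 = 151.
Plus 21 days into Jun → day 172.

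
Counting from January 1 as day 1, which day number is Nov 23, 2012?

Days in months before Nov: 31 + 29 + 31 + 30 + 31 + 30 + 31 + 31 + 30 + 31 = 305.
Plus 23 days into Nov → day 328.

328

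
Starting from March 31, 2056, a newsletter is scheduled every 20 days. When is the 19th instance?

March 26, 2057

The 19th occurrence is 18 intervals after the first: 18 × 20 = 360 days after March 31, 2056.
March has 31 days — 0 days to the end of March leaves 360.
April has 30 days (330 left).
May has 31 days (299 left).
June has 30 days (269 left).
July has 31 days (238 left).
August has 31 days (207 left).
September has 30 days (177 left).
October has 31 days (146 left).
November has 30 days (116 left).
December has 31 days (85 left).
January has 31 days (54 left).
February has 28 days (26 left).
26 days into March → March 26, 2057.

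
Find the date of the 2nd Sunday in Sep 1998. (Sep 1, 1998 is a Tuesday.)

Sep 1998 begins on a Tuesday, so the first Sunday is Sep 6 (5 days later).
The 2nd Sunday is 1 weeks later: 6 + 7 = 13.

Sep 13, 1998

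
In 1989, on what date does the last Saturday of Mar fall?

Mar 25, 1989

The first Saturday of Mar 1989 is Mar 4.
Mar 1989 has 31 days. Adding weeks: 4, 11, 18, 25 — the last one ≤ 31 is the 25th.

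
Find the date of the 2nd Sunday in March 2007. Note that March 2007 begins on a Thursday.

March 11, 2007

March 2007 begins on a Thursday, so the first Sunday is March 4 (3 days later).
The 2nd Sunday is 1 weeks later: 4 + 7 = 11.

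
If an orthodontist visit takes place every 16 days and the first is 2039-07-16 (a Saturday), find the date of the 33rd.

The 33rd occurrence is 32 intervals after the first: 32 × 16 = 512 days after 2039-07-16.
July has 31 days — 15 days to the end of July leaves 497.
From end of July to end of 2039 is 153 days (344 left).
January has 31 days (313 left).
February has 29 days (284 left).
March has 31 days (253 left).
April has 30 days (223 left).
May has 31 days (192 left).
June has 30 days (162 left).
July has 31 days (131 left).
August has 31 days (100 left).
September has 30 days (70 left).
October has 31 days (39 left).
November has 30 days (9 left).
9 days into December → 2040-12-09.

2040-12-09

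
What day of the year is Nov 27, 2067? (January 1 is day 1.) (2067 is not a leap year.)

Days in months before Nov: 31 + 28 + 31 + 30 + 31 + 30 + 31 + 31 + 30 + 31 = 304.
Plus 27 days into Nov → day 331.

331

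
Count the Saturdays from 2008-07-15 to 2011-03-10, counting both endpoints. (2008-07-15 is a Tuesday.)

138

2008-07-15 is a Tuesday; the first Saturday on or after it is 2008-07-19 (4 days later).
From 2008-07-19 to 2011-03-10: 165 + 365 + 365 + 69 = 964 days (rest of 2008, 2009, 2010, to 2011-03-10 in 2011).
964 ÷ 7 = 137 full weeks with remainder 5, so 137 more Saturdays after the first → 138.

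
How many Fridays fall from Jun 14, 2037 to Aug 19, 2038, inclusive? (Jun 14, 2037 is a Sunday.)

Jun 14, 2037 is a Sunday; the first Friday on or after it is Jun 19, 2037 (5 days later).
From Jun 19, 2037 to Aug 19, 2038: 195 + 231 = 426 days (rest of 2037, to Aug 19, 2038 in 2038).
426 ÷ 7 = 60 full weeks with remainder 6, so 60 more Fridays after the first → 61.

61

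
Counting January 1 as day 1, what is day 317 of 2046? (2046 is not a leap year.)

January has 31 days (317 − 31 = 286 remain).
February has 28 days (286 − 28 = 258 remain).
March has 31 days (258 − 31 = 227 remain).
April has 30 days (227 − 30 = 197 remain).
May has 31 days (197 − 31 = 166 remain).
June has 30 days (166 − 30 = 136 remain).
July has 31 days (136 − 31 = 105 remain).
August has 31 days (105 − 31 = 74 remain).
September has 30 days (74 − 30 = 44 remain).
October has 31 days (44 − 31 = 13 remain).
13 into November → November 13.

13 November 2046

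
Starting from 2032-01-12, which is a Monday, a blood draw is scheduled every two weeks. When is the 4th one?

2032-02-23

The 4th occurrence is 3 intervals after the first: 3 × 14 = 42 days after 2032-01-12.
January has 31 days — 19 days to the end of January leaves 23.
23 days into February → 2032-02-23.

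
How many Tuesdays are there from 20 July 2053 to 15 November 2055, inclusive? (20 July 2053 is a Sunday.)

121

20 July 2053 is a Sunday; the first Tuesday on or after it is 22 July 2053 (2 days later).
From 22 July 2053 to 15 November 2055: 162 + 365 + 319 = 846 days (rest of 2053, 2054, to 15 November 2055 in 2055).
846 ÷ 7 = 120 full weeks with remainder 6, so 120 more Tuesdays after the first → 121.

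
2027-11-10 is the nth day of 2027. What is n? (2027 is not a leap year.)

314

Days in months before November: 31 + 28 + 31 + 30 + 31 + 30 + 31 + 31 + 30 + 31 = 304.
Plus 10 days into November → day 314.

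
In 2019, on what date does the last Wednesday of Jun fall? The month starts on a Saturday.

Jun 26, 2019

Jun 2019 begins on a Saturday, so the first Wednesday is Jun 5 (4 days later).
Jun 2019 has 30 days. Adding weeks: 5, 12, 19, 26 — the last one ≤ 30 is the 26th.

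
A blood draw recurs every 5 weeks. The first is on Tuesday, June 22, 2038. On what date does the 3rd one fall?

The 3rd occurrence is 2 intervals after the first: 2 × 35 = 70 days after June 22, 2038.
June has 30 days — 8 days to the end of June leaves 62.
July has 31 days (31 left).
31 days into August → August 31, 2038.

August 31, 2038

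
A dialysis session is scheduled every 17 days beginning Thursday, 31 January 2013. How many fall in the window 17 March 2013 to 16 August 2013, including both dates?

Occurrences land 17·i days after 31 January 2013 for i = 0, 1, 2, …
17 March 2013 is 45 days after the start; 45 ÷ 17 = 2 remainder 11; since the remainder is 11, round up to i = 3. First occurrence in the window: #4 on 23 March 2013 (3×17 = 51 days in).
16 August 2013 is 197 days after the start; 197 ÷ 17 = 11 remainder 10. Last occurrence in the window: #12 on 6 August 2013.
Occurrences #4 through #12: 9 in total.

9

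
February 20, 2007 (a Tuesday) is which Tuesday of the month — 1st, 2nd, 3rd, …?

3rd

Day 20 falls in week ⌈20/7⌉ of the month.
Days 1–7 hold the 1st Tuesday, 8–14 the 2nd, 15–21 the 3rd, 22–28 the 4th, 29–31 the 5th.
20 is in the range for the 3rd.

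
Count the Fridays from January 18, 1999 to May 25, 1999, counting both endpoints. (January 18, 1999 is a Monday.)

18

January 18, 1999 is a Monday; the first Friday on or after it is January 22, 1999 (4 days later).
From January 22, 1999 to May 25, 1999: 9 + 28 + 31 + 30 + 25 = 123 days (rest of January, February, March, April, May).
123 ÷ 7 = 17 full weeks with remainder 4, so 17 more Fridays after the first → 18.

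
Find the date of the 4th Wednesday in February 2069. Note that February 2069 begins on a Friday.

February 2069 begins on a Friday, so the first Wednesday is February 6 (5 days later).
The 4th Wednesday is 3 weeks later: 6 + 21 = 27.

27 February 2069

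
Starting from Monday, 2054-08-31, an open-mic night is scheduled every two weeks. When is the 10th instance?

2055-01-04

The 10th occurrence is 9 intervals after the first: 9 × 14 = 126 days after 2054-08-31.
August has 31 days — 0 days to the end of August leaves 126.
September has 30 days (96 left).
October has 31 days (65 left).
November has 30 days (35 left).
December has 31 days (4 left).
4 days into January → 2055-01-04.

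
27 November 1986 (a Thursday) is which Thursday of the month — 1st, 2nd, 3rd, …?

4th

Day 27 falls in week ⌈27/7⌉ of the month.
Days 1–7 hold the 1st Thursday, 8–14 the 2nd, 15–21 the 3rd, 22–28 the 4th, 29–31 the 5th.
27 is in the range for the 4th.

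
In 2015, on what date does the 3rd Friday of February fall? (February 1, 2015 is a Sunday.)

February 20, 2015

February 2015 begins on a Sunday, so the first Friday is February 6 (5 days later).
The 3rd Friday is 2 weeks later: 6 + 14 = 20.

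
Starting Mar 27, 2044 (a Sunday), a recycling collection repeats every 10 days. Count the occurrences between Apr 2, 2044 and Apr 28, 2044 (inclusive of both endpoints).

3

Occurrences land 10·i days after Mar 27, 2044 for i = 0, 1, 2, …
Apr 2, 2044 is 6 days after the start; 6 ÷ 10 = 0 remainder 6; since the remainder is 6, round up to i = 1. First occurrence in the window: #2 on Apr 6, 2044 (1×10 = 10 days in).
Apr 28, 2044 is 32 days after the start; 32 ÷ 10 = 3 remainder 2. Last occurrence in the window: #4 on Apr 26, 2044.
Occurrences #2 through #4: 3 in total.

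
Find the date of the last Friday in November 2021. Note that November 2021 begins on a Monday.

2021-11-26

November 2021 begins on a Monday, so the first Friday is November 5 (4 days later).
November 2021 has 30 days. Adding weeks: 5, 12, 19, 26 — the last one ≤ 30 is the 26th.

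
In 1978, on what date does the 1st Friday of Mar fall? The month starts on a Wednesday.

Mar 3, 1978

Mar 1978 begins on a Wednesday, so the first Friday is Mar 3 (2 days later).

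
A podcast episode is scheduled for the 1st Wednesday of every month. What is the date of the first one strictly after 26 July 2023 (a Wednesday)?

2 August 2023

July 2023 starts on a Saturday, so its 1st Wednesday is 5 July 2023 (4 days in).
That is not after 26 July 2023, so look at August 2023.
August 2023 starts on a Tuesday, so its 1st Wednesday is 2 August 2023 (1 day in).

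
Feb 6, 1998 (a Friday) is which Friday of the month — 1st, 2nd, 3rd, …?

1st

Day 6 falls in week ⌈6/7⌉ of the month.
Days 1–7 hold the 1st Friday, 8–14 the 2nd, 15–21 the 3rd, 22–28 the 4th, 29–31 the 5th.
6 is in the range for the 1st.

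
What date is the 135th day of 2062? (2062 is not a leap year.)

May 15, 2062

January has 31 days (135 − 31 = 104 remain).
February has 28 days (104 − 28 = 76 remain).
March has 31 days (76 − 31 = 45 remain).
April has 30 days (45 − 30 = 15 remain).
15 into May → May 15.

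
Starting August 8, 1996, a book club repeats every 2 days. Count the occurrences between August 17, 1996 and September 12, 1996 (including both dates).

13

Occurrences land 2·i days after August 8, 1996 for i = 0, 1, 2, …
August 17, 1996 is 9 days after the start; 9 ÷ 2 = 4 remainder 1; since the remainder is 1, round up to i = 5. First occurrence in the window: #6 on August 18, 1996 (5×2 = 10 days in).
September 12, 1996 is 35 days after the start; 35 ÷ 2 = 17 remainder 1. Last occurrence in the window: #18 on September 11, 1996.
Occurrences #6 through #18: 13 in total.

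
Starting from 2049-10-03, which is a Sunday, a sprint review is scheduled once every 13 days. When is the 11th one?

The 11th occurrence is 10 intervals after the first: 10 × 13 = 130 days after 2049-10-03.
October has 31 days — 28 days to the end of October leaves 102.
November has 30 days (72 left).
December has 31 days (41 left).
January has 31 days (10 left).
10 days into February → 2050-02-10.

2050-02-10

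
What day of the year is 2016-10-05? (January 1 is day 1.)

Days in months before October: 31 + 29 + 31 + 30 + 31 + 30 + 31 + 31 + 30 = 274.
Plus 5 days into October → day 279.

279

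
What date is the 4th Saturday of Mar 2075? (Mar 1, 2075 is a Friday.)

Mar 2075 begins on a Friday, so the first Saturday is Mar 2 (1 day later).
The 4th Saturday is 3 weeks later: 2 + 21 = 23.

Mar 23, 2075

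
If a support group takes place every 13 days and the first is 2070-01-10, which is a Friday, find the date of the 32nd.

The 32nd occurrence is 31 intervals after the first: 31 × 13 = 403 days after 2070-01-10.
January has 31 days — 21 days to the end of January leaves 382.
February has 28 days (354 left).
March has 31 days (323 left).
April has 30 days (293 left).
May has 31 days (262 left).
June has 30 days (232 left).
July has 31 days (201 left).
August has 31 days (170 left).
September has 30 days (140 left).
October has 31 days (109 left).
November has 30 days (79 left).
December has 31 days (48 left).
January has 31 days (17 left).
17 days into February → 2071-02-17.

2071-02-17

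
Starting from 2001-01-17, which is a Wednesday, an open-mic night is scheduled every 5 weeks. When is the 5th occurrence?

The 5th occurrence is 4 intervals after the first: 4 × 35 = 140 days after 2001-01-17.
January has 31 days — 14 days to the end of January leaves 126.
February has 28 days (98 left).
March has 31 days (67 left).
April has 30 days (37 left).
May has 31 days (6 left).
6 days into June → 2001-06-06.

2001-06-06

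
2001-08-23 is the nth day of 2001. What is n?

Days in months before August: 31 + 28 + 31 + 30 + 31 + 30 + 31 = 212.
Plus 23 days into August → day 235.

235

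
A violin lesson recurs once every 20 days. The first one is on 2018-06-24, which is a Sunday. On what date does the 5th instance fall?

The 5th occurrence is 4 intervals after the first: 4 × 20 = 80 days after 2018-06-24.
June has 30 days — 6 days to the end of June leaves 74.
July has 31 days (43 left).
August has 31 days (12 left).
12 days into September → 2018-09-12.

2018-09-12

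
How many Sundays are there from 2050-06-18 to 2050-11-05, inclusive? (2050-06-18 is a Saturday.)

20

2050-06-18 is a Saturday; the first Sunday on or after it is 2050-06-19 (1 day later).
From 2050-06-19 to 2050-11-05: 11 + 31 + 31 + 30 + 31 + 5 = 139 days (rest of June, July, August, September, October, November).
139 ÷ 7 = 19 full weeks with remainder 6, so 19 more Sundays after the first → 20.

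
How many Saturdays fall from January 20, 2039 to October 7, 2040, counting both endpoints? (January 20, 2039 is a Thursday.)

90

January 20, 2039 is a Thursday; the first Saturday on or after it is January 22, 2039 (2 days later).
From January 22, 2039 to October 7, 2040: 343 + 281 = 624 days (rest of 2039, to October 7, 2040 in 2040).
624 ÷ 7 = 89 full weeks with remainder 1, so 89 more Saturdays after the first → 90.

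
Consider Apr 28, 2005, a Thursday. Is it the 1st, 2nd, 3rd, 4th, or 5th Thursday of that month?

Day 28 falls in week ⌈28/7⌉ of the month.
Days 1–7 hold the 1st Thursday, 8–14 the 2nd, 15–21 the 3rd, 22–28 the 4th, 29–31 the 5th.
28 is in the range for the 4th.

4th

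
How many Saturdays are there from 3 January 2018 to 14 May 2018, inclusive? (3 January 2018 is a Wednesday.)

3 January 2018 is a Wednesday; the first Saturday on or after it is 6 January 2018 (3 days later).
From 6 January 2018 to 14 May 2018: 25 + 28 + 31 + 30 + 14 = 128 days (rest of January, February, March, April, May).
128 ÷ 7 = 18 full weeks with remainder 2, so 18 more Saturdays after the first → 19.

19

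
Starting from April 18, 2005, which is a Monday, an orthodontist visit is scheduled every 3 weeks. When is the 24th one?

August 14, 2006

The 24th occurrence is 23 intervals after the first: 23 × 21 = 483 days after April 18, 2005.
April has 30 days — 12 days to the end of April leaves 471.
From end of April to end of 2005 is 245 days (226 left).
January has 31 days (195 left).
February has 28 days (167 left).
March has 31 days (136 left).
April has 30 days (106 left).
May has 31 days (75 left).
June has 30 days (45 left).
July has 31 days (14 left).
14 days into August → August 14, 2006.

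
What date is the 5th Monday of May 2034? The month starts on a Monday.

May 2034 begins on a Monday, so the first Monday is May 1.
The 5th Monday is 4 weeks later: 1 + 28 = 29.

29 May 2034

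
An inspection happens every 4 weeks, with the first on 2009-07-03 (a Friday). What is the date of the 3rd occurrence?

The 3rd occurrence is 2 intervals after the first: 2 × 28 = 56 days after 2009-07-03.
July has 31 days — 28 days to the end of July leaves 28.
28 days into August → 2009-08-28.

2009-08-28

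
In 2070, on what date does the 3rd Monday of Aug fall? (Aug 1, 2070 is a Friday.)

Aug 18, 2070

Aug 2070 begins on a Friday, so the first Monday is Aug 4 (3 days later).
The 3rd Monday is 2 weeks later: 4 + 14 = 18.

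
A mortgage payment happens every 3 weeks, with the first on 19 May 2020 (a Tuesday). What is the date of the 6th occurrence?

1 September 2020

The 6th occurrence is 5 intervals after the first: 5 × 21 = 105 days after 19 May 2020.
May has 31 days — 12 days to the end of May leaves 93.
June has 30 days (63 left).
July has 31 days (32 left).
August has 31 days (1 left).
1 day into September → 1 September 2020.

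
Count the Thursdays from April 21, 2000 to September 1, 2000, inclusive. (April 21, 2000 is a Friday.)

19

April 21, 2000 is a Friday; the first Thursday on or after it is April 27, 2000 (6 days later).
From April 27, 2000 to September 1, 2000: 3 + 31 + 30 + 31 + 31 + 1 = 127 days (rest of April, May, June, July, August, September).
127 ÷ 7 = 18 full weeks with remainder 1, so 18 more Thursdays after the first → 19.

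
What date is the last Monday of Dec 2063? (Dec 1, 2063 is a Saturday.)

Dec 31, 2063

Dec 2063 begins on a Saturday, so the first Monday is Dec 3 (2 days later).
Dec 2063 has 31 days. Adding weeks: 3, 10, 17, 24, 31 — the last one ≤ 31 is the 31st.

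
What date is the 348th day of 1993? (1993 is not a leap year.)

Jan has 31 days (348 − 31 = 317 remain).
Feb has 28 days (317 − 28 = 289 remain).
Mar has 31 days (289 − 31 = 258 remain).
Apr has 30 days (258 − 30 = 228 remain).
May has 31 days (228 − 31 = 197 remain).
Jun has 30 days (197 − 30 = 167 remain).
Jul has 31 days (167 − 31 = 136 remain).
Aug has 31 days (136 − 31 = 105 remain).
Sep has 30 days (105 − 30 = 75 remain).
Oct has 31 days (75 − 31 = 44 remain).
Nov has 30 days (44 − 30 = 14 remain).
14 into Dec → Dec 14.

Dec 14, 1993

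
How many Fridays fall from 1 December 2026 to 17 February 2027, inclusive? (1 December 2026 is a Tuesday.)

11

1 December 2026 is a Tuesday; the first Friday on or after it is 4 December 2026 (3 days later).
From 4 December 2026 to 17 February 2027: 27 + 31 + 17 = 75 days (rest of December, January, February).
75 ÷ 7 = 10 full weeks with remainder 5, so 10 more Fridays after the first → 11.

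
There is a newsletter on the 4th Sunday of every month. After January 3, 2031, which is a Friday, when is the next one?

January 2031 starts on a Wednesday; its first Sunday is the 5th, so the 4th Sunday is the 26th — January 26, 2031.
January 26, 2031 is after January 3, 2031, so that is the next one.

January 26, 2031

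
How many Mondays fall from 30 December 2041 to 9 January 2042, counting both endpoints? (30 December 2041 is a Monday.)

30 December 2041 is a Monday; the first Monday on or after it is 30 December 2041.
From 30 December 2041 to 9 January 2042: 1 + 9 = 10 days (rest of December, January).
10 ÷ 7 = 1 full weeks with remainder 3, so 1 more Mondays after the first → 2.

2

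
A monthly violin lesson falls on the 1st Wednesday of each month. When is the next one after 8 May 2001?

May 2001 starts on a Tuesday, so its 1st Wednesday is 2 May 2001 (1 day in).
That is not after 8 May 2001, so look at June 2001.
June 2001 starts on a Friday, so its 1st Wednesday is 6 June 2001 (5 days in).

6 June 2001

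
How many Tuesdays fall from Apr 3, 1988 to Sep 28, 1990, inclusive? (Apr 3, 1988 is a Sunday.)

Apr 3, 1988 is a Sunday; the first Tuesday on or after it is Apr 5, 1988 (2 days later).
From Apr 5, 1988 to Sep 28, 1990: 270 + 365 + 271 = 906 days (rest of 1988, 1989, to Sep 28, 1990 in 1990).
906 ÷ 7 = 129 full weeks with remainder 3, so 129 more Tuesdays after the first → 130.

130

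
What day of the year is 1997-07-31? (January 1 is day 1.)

Days in months before July: 31 + 28 + 31 + 30 + 31 + 30 = 181.
Plus 31 days into July → day 212.

212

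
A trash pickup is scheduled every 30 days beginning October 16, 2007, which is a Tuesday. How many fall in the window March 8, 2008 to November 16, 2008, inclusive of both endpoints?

9

Occurrences land 30·i days after October 16, 2007 for i = 0, 1, 2, …
March 8, 2008 is 144 days after the start; 144 ÷ 30 = 4 remainder 24; since the remainder is 24, round up to i = 5. First occurrence in the window: #6 on March 14, 2008 (5×30 = 150 days in).
November 16, 2008 is 397 days after the start; 397 ÷ 30 = 13 remainder 7. Last occurrence in the window: #14 on November 9, 2008.
Occurrences #6 through #14: 9 in total.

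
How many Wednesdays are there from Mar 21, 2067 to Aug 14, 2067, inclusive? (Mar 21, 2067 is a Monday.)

21

Mar 21, 2067 is a Monday; the first Wednesday on or after it is Mar 23, 2067 (2 days later).
From Mar 23, 2067 to Aug 14, 2067: 8 + 30 + 31 + 30 + 31 + 14 = 144 days (rest of Mar, Apr, May, Jun, Jul, Aug).
144 ÷ 7 = 20 full weeks with remainder 4, so 20 more Wednesdays after the first → 21.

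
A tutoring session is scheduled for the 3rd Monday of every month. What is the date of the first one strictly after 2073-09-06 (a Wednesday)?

September 2073 starts on a Friday; its first Monday is the 4th, so the 3rd Monday is the 18th — 2073-09-18.
2073-09-18 is after 2073-09-06, so that is the next one.

2073-09-18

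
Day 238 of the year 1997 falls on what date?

January has 31 days (238 − 31 = 207 remain).
February has 28 days (207 − 28 = 179 remain).
March has 31 days (179 − 31 = 148 remain).
April has 30 days (148 − 30 = 118 remain).
May has 31 days (118 − 31 = 87 remain).
June has 30 days (87 − 30 = 57 remain).
July has 31 days (57 − 31 = 26 remain).
26 into August → August 26.

26 August 1997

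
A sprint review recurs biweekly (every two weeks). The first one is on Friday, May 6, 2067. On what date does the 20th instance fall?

The 20th occurrence is 19 intervals after the first: 19 × 14 = 266 days after May 6, 2067.
May has 31 days — 25 days to the end of May leaves 241.
Jun has 30 days (211 left).
Jul has 31 days (180 left).
Aug has 31 days (149 left).
Sep has 30 days (119 left).
Oct has 31 days (88 left).
Nov has 30 days (58 left).
Dec has 31 days (27 left).
27 days into Jan → Jan 27, 2068.

Jan 27, 2068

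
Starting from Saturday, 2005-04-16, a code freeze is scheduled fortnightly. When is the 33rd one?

The 33rd occurrence is 32 intervals after the first: 32 × 14 = 448 days after 2005-04-16.
April has 30 days — 14 days to the end of April leaves 434.
From end of April to end of 2005 is 245 days (189 left).
January has 31 days (158 left).
February has 28 days (130 left).
March has 31 days (99 left).
April has 30 days (69 left).
May has 31 days (38 left).
June has 30 days (8 left).
8 days into July → 2006-07-08.

2006-07-08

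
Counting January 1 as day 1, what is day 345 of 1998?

January has 31 days (345 − 31 = 314 remain).
February has 28 days (314 − 28 = 286 remain).
March has 31 days (286 − 31 = 255 remain).
April has 30 days (255 − 30 = 225 remain).
May has 31 days (225 − 31 = 194 remain).
June has 30 days (194 − 30 = 164 remain).
July has 31 days (164 − 31 = 133 remain).
August has 31 days (133 − 31 = 102 remain).
September has 30 days (102 − 30 = 72 remain).
October has 31 days (72 − 31 = 41 remain).
November has 30 days (41 − 30 = 11 remain).
11 into December → December 11.

December 11, 1998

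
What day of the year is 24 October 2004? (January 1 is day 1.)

298

Days in months before October: 31 + 29 + 31 + 30 + 31 + 30 + 31 + 31 + 30 = 274.
Plus 24 days into October → day 298.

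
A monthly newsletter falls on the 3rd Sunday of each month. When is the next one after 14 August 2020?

August 2020 starts on a Saturday; its first Sunday is the 2nd, so the 3rd Sunday is the 16th — 16 August 2020.
16 August 2020 is after 14 August 2020, so that is the next one.

16 August 2020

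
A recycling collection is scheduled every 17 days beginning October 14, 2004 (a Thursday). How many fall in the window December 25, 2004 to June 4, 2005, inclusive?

Occurrences land 17·i days after October 14, 2004 for i = 0, 1, 2, …
December 25, 2004 is 72 days after the start; 72 ÷ 17 = 4 remainder 4; since the remainder is 4, round up to i = 5. First occurrence in the window: #6 on January 7, 2005 (5×17 = 85 days in).
June 4, 2005 is 233 days after the start; 233 ÷ 17 = 13 remainder 12. Last occurrence in the window: #14 on May 23, 2005.
Occurrences #6 through #14: 9 in total.

9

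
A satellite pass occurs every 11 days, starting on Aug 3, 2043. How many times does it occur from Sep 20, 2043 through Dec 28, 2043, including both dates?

9

Occurrences land 11·i days after Aug 3, 2043 for i = 0, 1, 2, …
Sep 20, 2043 is 48 days after the start; 48 ÷ 11 = 4 remainder 4; since the remainder is 4, round up to i = 5. First occurrence in the window: #6 on Sep 27, 2043 (5×11 = 55 days in).
Dec 28, 2043 is 147 days after the start; 147 ÷ 11 = 13 remainder 4. Last occurrence in the window: #14 on Dec 24, 2043.
Occurrences #6 through #14: 9 in total.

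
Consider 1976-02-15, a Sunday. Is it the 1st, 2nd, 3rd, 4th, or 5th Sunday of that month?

3rd

Day 15 falls in week ⌈15/7⌉ of the month.
Days 1–7 hold the 1st Sunday, 8–14 the 2nd, 15–21 the 3rd, 22–28 the 4th, 29–31 the 5th.
15 is in the range for the 3rd.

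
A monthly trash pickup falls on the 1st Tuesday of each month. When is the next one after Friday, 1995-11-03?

1995-11-07

November 1995 starts on a Wednesday, so its 1st Tuesday is 1995-11-07 (6 days in).
1995-11-07 is after 1995-11-03, so that is the next one.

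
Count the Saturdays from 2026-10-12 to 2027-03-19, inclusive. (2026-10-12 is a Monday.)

22

2026-10-12 is a Monday; the first Saturday on or after it is 2026-10-17 (5 days later).
From 2026-10-17 to 2027-03-19: 14 + 30 + 31 + 31 + 28 + 19 = 153 days (rest of October, November, December, January, February, March).
153 ÷ 7 = 21 full weeks with remainder 6, so 21 more Saturdays after the first → 22.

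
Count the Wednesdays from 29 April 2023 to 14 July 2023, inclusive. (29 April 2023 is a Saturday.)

11

29 April 2023 is a Saturday; the first Wednesday on or after it is 3 May 2023 (4 days later).
From 3 May 2023 to 14 July 2023: 28 + 30 + 14 = 72 days (rest of May, June, July).
72 ÷ 7 = 10 full weeks with remainder 2, so 10 more Wednesdays after the first → 11.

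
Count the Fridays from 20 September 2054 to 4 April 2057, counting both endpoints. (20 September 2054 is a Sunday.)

132

20 September 2054 is a Sunday; the first Friday on or after it is 25 September 2054 (5 days later).
From 25 September 2054 to 4 April 2057: 97 + 365 + 366 + 94 = 922 days (rest of 2054, 2055, 2056, to 4 April 2057 in 2057).
922 ÷ 7 = 131 full weeks with remainder 5, so 131 more Fridays after the first → 132.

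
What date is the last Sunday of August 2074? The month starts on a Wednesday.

26 August 2074

August 2074 begins on a Wednesday, so the first Sunday is August 5 (4 days later).
August 2074 has 31 days. Adding weeks: 5, 12, 19, 26 — the last one ≤ 31 is the 26th.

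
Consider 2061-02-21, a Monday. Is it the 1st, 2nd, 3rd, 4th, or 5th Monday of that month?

3rd

Day 21 falls in week ⌈21/7⌉ of the month.
Days 1–7 hold the 1st Monday, 8–14 the 2nd, 15–21 the 3rd, 22–28 the 4th, 29–31 the 5th.
21 is in the range for the 3rd.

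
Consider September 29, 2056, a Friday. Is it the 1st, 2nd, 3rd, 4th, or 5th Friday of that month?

Day 29 falls in week ⌈29/7⌉ of the month.
Days 1–7 hold the 1st Friday, 8–14 the 2nd, 15–21 the 3rd, 22–28 the 4th, 29–31 the 5th.
29 is in the range for the 5th.

5th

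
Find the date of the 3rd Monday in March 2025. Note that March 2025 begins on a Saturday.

March 2025 begins on a Saturday, so the first Monday is March 3 (2 days later).
The 3rd Monday is 2 weeks later: 3 + 14 = 17.

2025-03-17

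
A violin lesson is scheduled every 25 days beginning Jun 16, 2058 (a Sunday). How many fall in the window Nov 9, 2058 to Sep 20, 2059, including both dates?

13

Occurrences land 25·i days after Jun 16, 2058 for i = 0, 1, 2, …
Nov 9, 2058 is 146 days after the start; 146 ÷ 25 = 5 remainder 21; since the remainder is 21, round up to i = 6. First occurrence in the window: #7 on Nov 13, 2058 (6×25 = 150 days in).
Sep 20, 2059 is 461 days after the start; 461 ÷ 25 = 18 remainder 11. Last occurrence in the window: #19 on Sep 9, 2059.
Occurrences #7 through #19: 13 in total.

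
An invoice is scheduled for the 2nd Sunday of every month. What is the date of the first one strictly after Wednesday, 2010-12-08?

2010-12-12

December 2010 starts on a Wednesday; its first Sunday is the 5th, so the 2nd Sunday is the 12th — 2010-12-12.
2010-12-12 is after 2010-12-08, so that is the next one.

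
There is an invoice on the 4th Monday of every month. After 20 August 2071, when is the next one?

August 2071 starts on a Saturday; its first Monday is the 3rd, so the 4th Monday is the 24th — 24 August 2071.
24 August 2071 is after 20 August 2071, so that is the next one.

24 August 2071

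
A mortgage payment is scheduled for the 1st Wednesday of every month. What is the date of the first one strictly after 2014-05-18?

2014-06-04

May 2014 starts on a Thursday, so its 1st Wednesday is 2014-05-07 (6 days in).
That is not after 2014-05-18, so look at June 2014.
June 2014 starts on a Sunday, so its 1st Wednesday is 2014-06-04 (3 days in).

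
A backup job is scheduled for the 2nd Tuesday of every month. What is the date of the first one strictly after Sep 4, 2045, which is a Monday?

Sep 2045 starts on a Friday; its first Tuesday is the 5th, so the 2nd Tuesday is the 12th — Sep 12, 2045.
Sep 12, 2045 is after Sep 4, 2045, so that is the next one.

Sep 12, 2045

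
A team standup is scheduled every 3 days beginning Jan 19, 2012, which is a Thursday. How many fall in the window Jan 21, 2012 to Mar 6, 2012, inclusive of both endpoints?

15

Occurrences land 3·i days after Jan 19, 2012 for i = 0, 1, 2, …
Jan 21, 2012 is 2 days after the start; 2 ÷ 3 = 0 remainder 2; since the remainder is 2, round up to i = 1. First occurrence in the window: #2 on Jan 22, 2012 (1×3 = 3 days in).
Mar 6, 2012 is 47 days after the start; 47 ÷ 3 = 15 remainder 2. Last occurrence in the window: #16 on Mar 4, 2012.
Occurrences #2 through #16: 15 in total.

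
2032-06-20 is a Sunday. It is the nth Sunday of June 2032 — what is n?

3rd

Day 20 falls in week ⌈20/7⌉ of the month.
Days 1–7 hold the 1st Sunday, 8–14 the 2nd, 15–21 the 3rd, 22–28 the 4th, 29–31 the 5th.
20 is in the range for the 3rd.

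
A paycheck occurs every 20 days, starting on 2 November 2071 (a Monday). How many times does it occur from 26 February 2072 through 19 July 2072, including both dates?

Occurrences land 20·i days after 2 November 2071 for i = 0, 1, 2, …
26 February 2072 is 116 days after the start; 116 ÷ 20 = 5 remainder 16; since the remainder is 16, round up to i = 6. First occurrence in the window: #7 on 1 March 2072 (6×20 = 120 days in).
19 July 2072 is 260 days after the start; 260 ÷ 20 = 13 remainder 0. Last occurrence in the window: #14 on 19 July 2072.
Occurrences #7 through #14: 8 in total.

8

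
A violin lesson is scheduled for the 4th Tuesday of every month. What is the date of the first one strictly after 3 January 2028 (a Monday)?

25 January 2028

January 2028 starts on a Saturday; its first Tuesday is the 4th, so the 4th Tuesday is the 25th — 25 January 2028.
25 January 2028 is after 3 January 2028, so that is the next one.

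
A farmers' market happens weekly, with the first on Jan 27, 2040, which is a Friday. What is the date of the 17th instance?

The 17th occurrence is 16 intervals after the first: 16 × 7 = 112 days after Jan 27, 2040.
Jan has 31 days — 4 days to the end of Jan leaves 108.
Feb has 29 days (79 left).
Mar has 31 days (48 left).
Apr has 30 days (18 left).
18 days into May → May 18, 2040.

May 18, 2040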